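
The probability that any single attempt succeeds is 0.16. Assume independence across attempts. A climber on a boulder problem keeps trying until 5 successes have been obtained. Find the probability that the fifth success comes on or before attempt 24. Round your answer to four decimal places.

Finishing within 24 attempts ⇔ at least 5 successes in the first 24. With X ~ Binomial(24, 0.16), P(Y ≤ 24) = 1 − P(X ≤ 4).
  k=0: C(24,0)·0.16^0·0.84^24 = 0.015230
  k=1: C(24,1)·0.16^1·0.84^23 = 0.069623
  k=2: C(24,2)·0.16^2·0.84^22 = 0.152508
  k=3: C(24,3)·0.16^3·0.84^21 = 0.213027
  k=4: C(24,4)·0.16^4·0.84^20 = 0.213027
1 − 0.663416 = 0.336584

0.3366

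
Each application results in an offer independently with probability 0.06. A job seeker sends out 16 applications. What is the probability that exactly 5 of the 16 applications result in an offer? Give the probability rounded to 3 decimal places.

X ~ Binomial(n=16, p=0.06).
P(X=5) = C(16,5) · p^5 · (1−p)^11
= 4368 · 7.776e-07 · 0.5063 = 0.00172

0.002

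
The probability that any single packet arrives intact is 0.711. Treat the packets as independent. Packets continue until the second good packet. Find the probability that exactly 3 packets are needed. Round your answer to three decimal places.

Y = trial on which the second success occurs; negative binomial, r=2, p=0.711.
P(Y=3) = C(2,1) · p^2 · (1−p)^1
= 2 · 0.50552 · 0.289 = 0.29219

0.292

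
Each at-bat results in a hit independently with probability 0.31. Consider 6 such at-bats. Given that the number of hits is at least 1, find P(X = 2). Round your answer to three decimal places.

0.366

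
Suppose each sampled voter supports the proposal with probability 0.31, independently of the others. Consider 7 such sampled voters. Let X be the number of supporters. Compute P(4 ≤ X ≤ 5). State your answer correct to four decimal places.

0.1348

X ~ Binomial(7, 0.31); P(4 ≤ X ≤ 5) = Σ C(7,k) p^k (1−p)^(7−k) over k:
  k=4: C(7,4)·0.31^4·0.69^3 = 0.106185
  k=5: C(7,5)·0.31^5·0.69^2 = 0.028624
Total = 0.134808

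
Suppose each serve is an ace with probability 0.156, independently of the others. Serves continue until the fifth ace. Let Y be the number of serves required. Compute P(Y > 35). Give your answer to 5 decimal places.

0.34413

Needing more than 35 serves ⇔ fewer than 5 successes in the first 35. With X ~ Binomial(35, 0.156), P(Y > 35) = P(X ≤ 4).
  k=0: C(35,0)·0.156^0·0.844^35 = 0.0026423
  k=1: C(35,1)·0.156^1·0.844^34 = 0.0170937
  k=2: C(35,2)·0.156^2·0.844^33 = 0.0537115
  k=3: C(35,3)·0.156^3·0.844^32 = 0.1092048
  k=4: C(35,4)·0.156^4·0.844^31 = 0.1614782
P(X ≤ 4) = 0.3441305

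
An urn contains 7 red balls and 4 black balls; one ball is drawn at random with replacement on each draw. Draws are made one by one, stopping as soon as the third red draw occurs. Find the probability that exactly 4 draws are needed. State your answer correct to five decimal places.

Y = trial on which the third success occurs; negative binomial, r=3, p=0.636364.
P(Y=4) = C(3,2) · p^3 · (1−p)^1
= 3 · 0.2577 · 0.36364 = 0.2811283

0.28113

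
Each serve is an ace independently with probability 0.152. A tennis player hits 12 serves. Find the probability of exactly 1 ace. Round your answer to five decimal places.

0.29743

X ~ Binomial(n=12, p=0.152).
P(X=1) = C(12,1) · p^1 · (1−p)^11
= 12 · 0.152 · 0.16306 = 0.2974262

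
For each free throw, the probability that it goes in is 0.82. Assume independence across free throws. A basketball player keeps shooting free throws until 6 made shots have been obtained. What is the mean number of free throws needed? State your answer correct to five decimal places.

7.31707

Y = total free throws until the sixth success; negative binomial with r=6, p=0.82.
E[Y] = r / p = 6 / 0.82 = 7.3170732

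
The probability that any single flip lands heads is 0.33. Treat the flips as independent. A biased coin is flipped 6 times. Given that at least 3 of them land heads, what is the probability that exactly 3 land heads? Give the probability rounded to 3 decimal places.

0.691

X ~ Binomial(6, 0.33). Want P(X=3 | X≥3) = P(X=3) / P(X≥3).
P(X=3) = C(6,3)·0.33^3·0.67^3 = 0.21617
P(X≥3) = 1 − 0.09046 − 0.26732 − 0.32917 = 0.31305
Ratio = 0.21617 / 0.31305 = 0.69053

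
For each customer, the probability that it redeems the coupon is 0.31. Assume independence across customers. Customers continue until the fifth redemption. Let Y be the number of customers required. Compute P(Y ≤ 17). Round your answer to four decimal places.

0.6453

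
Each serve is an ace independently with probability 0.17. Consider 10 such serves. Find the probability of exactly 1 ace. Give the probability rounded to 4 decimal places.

X ~ Binomial(n=10, p=0.17).
P(X=1) = C(10,1) · p^1 · (1−p)^9
= 10 · 0.17 · 0.18694 = 0.317798

0.3178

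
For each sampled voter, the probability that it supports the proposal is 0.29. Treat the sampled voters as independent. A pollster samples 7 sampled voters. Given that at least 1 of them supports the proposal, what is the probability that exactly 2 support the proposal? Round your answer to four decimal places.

X ~ Binomial(7, 0.29). Want P(X=2 | X≥1) = P(X=2) / P(X≥1).
P(X=2) = C(7,2)·0.29^2·0.71^5 = 0.318645
P(X≥1) = 1 − 0.090951 = 0.909049
Ratio = 0.318645 / 0.909049 = 0.350526

0.3505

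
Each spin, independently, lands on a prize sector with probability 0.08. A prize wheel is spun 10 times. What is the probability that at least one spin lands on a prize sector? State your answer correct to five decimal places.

0.56561

P(at least one) = 1 − P(none) = 1 − (1 − 0.08)^10
= 1 − 0.4343885 = 0.5656115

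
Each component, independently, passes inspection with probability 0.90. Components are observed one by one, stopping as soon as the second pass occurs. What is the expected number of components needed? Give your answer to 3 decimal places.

Y = total components until the second success; negative binomial with r=2, p=0.90.
E[Y] = r / p = 2 / 0.90 = 2.22222

2.222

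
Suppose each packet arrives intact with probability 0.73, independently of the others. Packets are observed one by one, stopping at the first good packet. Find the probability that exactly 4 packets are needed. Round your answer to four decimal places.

0.0144

Geometric (trials to first success), p = 0.73.
P(Y = 4) = (1−p)^3 · p = 0.019683 · 0.73 = 0.014369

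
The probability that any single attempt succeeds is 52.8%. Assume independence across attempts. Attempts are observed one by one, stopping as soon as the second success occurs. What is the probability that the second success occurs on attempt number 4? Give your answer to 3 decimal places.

0.186

Y = trial on which the second success occurs; negative binomial, r=2, p=0.528.
P(Y=4) = C(3,1) · p^2 · (1−p)^2
= 3 · 0.27878 · 0.22278 = 0.18633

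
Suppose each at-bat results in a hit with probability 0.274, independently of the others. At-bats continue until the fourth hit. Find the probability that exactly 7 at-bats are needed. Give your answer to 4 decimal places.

Y = trial on which the fourth success occurs; negative binomial, r=4, p=0.274.
P(Y=7) = C(6,3) · p^4 · (1−p)^3
= 20 · 0.0056364 · 0.38266 = 0.043136

0.0431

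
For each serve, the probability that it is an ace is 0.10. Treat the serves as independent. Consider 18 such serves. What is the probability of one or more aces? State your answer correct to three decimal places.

0.850

P(at least one) = 1 − P(none) = 1 − (1 − 0.10)^18
= 1 − 0.15009 = 0.84991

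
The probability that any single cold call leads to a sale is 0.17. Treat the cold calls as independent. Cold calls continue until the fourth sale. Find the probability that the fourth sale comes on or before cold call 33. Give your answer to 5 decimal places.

0.83599

Finishing within 33 cold calls ⇔ at least 4 successes in the first 33. With X ~ Binomial(33, 0.17), P(Y ≤ 33) = 1 − P(X ≤ 3).
  k=0: C(33,0)·0.17^0·0.83^33 = 0.0021359
  k=1: C(33,1)·0.17^1·0.83^32 = 0.0144365
  k=2: C(33,2)·0.17^2·0.83^31 = 0.0473100
  k=3: C(33,3)·0.17^3·0.83^30 = 0.1001299
1 − 0.1640123 = 0.8359877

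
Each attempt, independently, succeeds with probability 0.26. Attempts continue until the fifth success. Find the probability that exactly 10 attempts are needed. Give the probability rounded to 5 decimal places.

0.03322

Y = trial on which the fifth success occurs; negative binomial, r=5, p=0.26.
P(Y=10) = C(9,4) · p^5 · (1−p)^5
= 126 · 0.0011881 · 0.2219 = 0.0332197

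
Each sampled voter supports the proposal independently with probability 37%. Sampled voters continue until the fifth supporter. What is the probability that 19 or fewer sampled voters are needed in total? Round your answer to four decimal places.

0.8878

Finishing within 19 sampled voters ⇔ at least 5 successes in the first 19. With X ~ Binomial(19, 0.37), P(Y ≤ 19) = 1 − P(X ≤ 4).
  k=0: C(19,0)·0.37^0·0.63^19 = 0.000154
  k=1: C(19,1)·0.37^1·0.63^18 = 0.001718
  k=2: C(19,2)·0.37^2·0.63^17 = 0.009082
  k=3: C(19,3)·0.37^3·0.63^16 = 0.030226
  k=4: C(19,4)·0.37^4·0.63^15 = 0.071007
1 − 0.112187 = 0.887813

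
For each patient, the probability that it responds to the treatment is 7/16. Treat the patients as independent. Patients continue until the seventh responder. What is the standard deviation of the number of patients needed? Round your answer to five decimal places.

Y = total patients until the seventh success; negative binomial with r=7, p=0.4375.
SD(Y) = √[r(1−p)/p²] = √(20.5714286) = 4.5355737

4.53557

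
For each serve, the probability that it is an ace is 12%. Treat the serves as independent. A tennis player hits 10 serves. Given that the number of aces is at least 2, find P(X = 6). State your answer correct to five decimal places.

0.00110

X ~ Binomial(10, 0.12). Want P(X=6 | X≥2) = P(X=6) / P(X≥2).
P(X=6) = C(10,6)·0.12^6·0.88^4 = 0.0003760
P(X≥2) = 1 − 0.2785010 − 0.3797741 = 0.3417250
Ratio = 0.0003760 / 0.3417250 = 0.0011004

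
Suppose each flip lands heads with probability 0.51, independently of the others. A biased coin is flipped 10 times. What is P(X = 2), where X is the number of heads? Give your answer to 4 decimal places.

0.0389

X ~ Binomial(n=10, p=0.51).
P(X=2) = C(10,2) · p^2 · (1−p)^8
= 45 · 0.2601 · 0.0033233 = 0.038897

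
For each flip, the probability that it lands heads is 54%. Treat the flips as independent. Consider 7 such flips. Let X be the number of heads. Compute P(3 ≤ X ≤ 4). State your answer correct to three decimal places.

0.536

X ~ Binomial(7, 0.54); P(3 ≤ X ≤ 4) = Σ C(7,k) p^k (1−p)^(7−k) over k:
  k=3: C(7,3)·0.54^3·0.46^4 = 0.24676
  k=4: C(7,4)·0.54^4·0.46^3 = 0.28968
Total = 0.53644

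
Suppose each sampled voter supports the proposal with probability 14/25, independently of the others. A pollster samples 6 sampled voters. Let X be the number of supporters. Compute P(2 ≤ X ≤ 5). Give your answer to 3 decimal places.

X ~ Binomial(6, 0.56); P(2 ≤ X ≤ 5) = Σ C(6,k) p^k (1−p)^(6−k) over k:
  k=2: C(6,2)·0.56^2·0.44^4 = 0.17631
  k=3: C(6,3)·0.56^3·0.44^3 = 0.29919
  k=4: C(6,4)·0.56^4·0.44^2 = 0.28559
  k=5: C(6,5)·0.56^5·0.44^1 = 0.14539
Total = 0.90649

0.906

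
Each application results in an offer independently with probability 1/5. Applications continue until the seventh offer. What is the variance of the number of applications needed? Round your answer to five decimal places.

140.00000

Y = total applications until the seventh success; negative binomial with r=7, p=0.20.
Var(Y) = r(1−p)/p² = 7·0.80 / 0.20² = 140.0000000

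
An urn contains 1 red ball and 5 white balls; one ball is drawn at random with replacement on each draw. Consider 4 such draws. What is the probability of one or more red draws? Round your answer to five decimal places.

P(at least one) = 1 − P(none) = 1 − (1 − 0.166667)^4
= 1 − 0.4822531 = 0.5177469

0.51775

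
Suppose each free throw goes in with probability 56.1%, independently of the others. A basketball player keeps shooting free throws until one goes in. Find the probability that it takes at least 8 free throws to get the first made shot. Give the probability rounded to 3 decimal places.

0.003

Y = number of free throws to the first success; geometric, p = 0.561.
P(Y > 7) = P(first 7 all fail) = (1−p)^7 = 0.00314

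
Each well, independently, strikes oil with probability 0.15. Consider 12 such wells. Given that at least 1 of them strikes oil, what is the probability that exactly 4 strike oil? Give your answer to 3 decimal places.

X ~ Binomial(12, 0.15). Want P(X=4 | X≥1) = P(X=4) / P(X≥1).
P(X=4) = C(12,4)·0.15^4·0.85^8 = 0.06828
P(X≥1) = 1 − 0.14224 = 0.85776
Ratio = 0.06828 / 0.85776 = 0.07961

0.080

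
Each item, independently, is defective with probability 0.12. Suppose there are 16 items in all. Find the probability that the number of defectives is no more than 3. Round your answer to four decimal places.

0.8838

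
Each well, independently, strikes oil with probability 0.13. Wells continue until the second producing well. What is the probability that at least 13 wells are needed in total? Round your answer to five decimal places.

Needing more than 12 wells ⇔ fewer than 2 successes in the first 12. With X ~ Binomial(12, 0.13), P(Y > 12) = P(X ≤ 1).
  k=0: C(12,0)·0.13^0·0.87^12 = 0.1880317
  k=1: C(12,1)·0.13^1·0.87^11 = 0.3371603
P(X ≤ 1) = 0.5251919

0.52519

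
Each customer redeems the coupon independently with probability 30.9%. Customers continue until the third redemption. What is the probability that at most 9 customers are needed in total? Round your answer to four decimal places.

0.5610

Finishing within 9 customers ⇔ at least 3 successes in the first 9. With X ~ Binomial(9, 0.309), P(Y ≤ 9) = 1 − P(X ≤ 2).
  k=0: C(9,0)·0.309^0·0.691^9 = 0.035917
  k=1: C(9,1)·0.309^1·0.691^8 = 0.144552
  k=2: C(9,2)·0.309^2·0.691^7 = 0.258563
1 − 0.439032 = 0.560968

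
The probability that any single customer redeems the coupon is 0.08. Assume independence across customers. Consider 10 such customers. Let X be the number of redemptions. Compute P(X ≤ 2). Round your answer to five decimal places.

X ~ Binomial(10, 0.08); P(X ≤ 2) = Σ C(10,k) p^k (1−p)^(10−k) over k:
  k=0: C(10,0)·0.08^0·0.92^10 = 0.4343885
  k=1: C(10,1)·0.08^1·0.92^9 = 0.3777291
  k=2: C(10,2)·0.08^2·0.92^8 = 0.1478070
Total = 0.9599246

0.95992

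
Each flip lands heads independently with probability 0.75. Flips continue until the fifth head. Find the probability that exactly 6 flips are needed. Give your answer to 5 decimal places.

0.29663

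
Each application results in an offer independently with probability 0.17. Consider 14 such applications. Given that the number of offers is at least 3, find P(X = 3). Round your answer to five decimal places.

0.53054

X ~ Binomial(14, 0.17). Want P(X=3 | X≥3) = P(X=3) / P(X≥3).
P(X=3) = C(14,3)·0.17^3·0.83^11 = 0.2303070
P(X≥3) = 1 − 0.0736365 − 0.2111505 − 0.2811100 = 0.4341029
Ratio = 0.2303070 / 0.4341029 = 0.5305355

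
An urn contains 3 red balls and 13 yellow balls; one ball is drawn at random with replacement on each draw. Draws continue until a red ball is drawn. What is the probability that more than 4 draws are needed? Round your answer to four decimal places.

0.4358

Y = number of draws to the first success; geometric, p = 0.1875.
P(Y > 4) = P(first 4 all fail) = (1−p)^4 = 0.435806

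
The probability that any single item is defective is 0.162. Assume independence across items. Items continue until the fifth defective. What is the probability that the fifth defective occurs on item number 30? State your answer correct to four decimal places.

Y = trial on which the fifth success occurs; negative binomial, r=5, p=0.162.
P(Y=30) = C(29,4) · p^5 · (1−p)^25
= 23751 · 0.00011158 · 0.012053 = 0.031942

0.0319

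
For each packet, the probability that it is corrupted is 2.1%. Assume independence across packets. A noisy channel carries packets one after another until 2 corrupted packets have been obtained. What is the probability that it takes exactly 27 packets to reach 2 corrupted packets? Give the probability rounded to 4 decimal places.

Y = trial on which the second success occurs; negative binomial, r=2, p=0.021.
P(Y=27) = C(26,1) · p^2 · (1−p)^25
= 26 · 0.000441 · 0.58826 = 0.006745

0.0067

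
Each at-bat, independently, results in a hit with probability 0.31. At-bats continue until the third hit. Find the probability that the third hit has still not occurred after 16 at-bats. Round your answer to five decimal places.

Needing more than 16 at-bats ⇔ fewer than 3 successes in the first 16. With X ~ Binomial(16, 0.31), P(Y > 16) = P(X ≤ 2).
  k=0: C(16,0)·0.31^0·0.69^16 = 0.0026399
  k=1: C(16,1)·0.31^1·0.69^15 = 0.0189766
  k=2: C(16,2)·0.31^2·0.69^14 = 0.0639428
P(X ≤ 2) = 0.0855593

0.08556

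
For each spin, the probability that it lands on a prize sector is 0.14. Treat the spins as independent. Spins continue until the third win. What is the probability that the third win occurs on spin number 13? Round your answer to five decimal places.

Y = trial on which the third success occurs; negative binomial, r=3, p=0.14.
P(Y=13) = C(12,2) · p^3 · (1−p)^10
= 66 · 0.002744 · 0.2213 = 0.0400786

0.04008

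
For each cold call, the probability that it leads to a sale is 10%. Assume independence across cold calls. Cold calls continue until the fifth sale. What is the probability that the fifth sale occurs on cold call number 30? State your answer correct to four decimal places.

0.0171

Y = trial on which the fifth success occurs; negative binomial, r=5, p=0.10.
P(Y=30) = C(29,4) · p^5 · (1−p)^25
= 23751 · 1e-05 · 0.07179 = 0.017051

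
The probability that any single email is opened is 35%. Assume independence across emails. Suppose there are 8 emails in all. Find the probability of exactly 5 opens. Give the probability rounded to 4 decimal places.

X ~ Binomial(n=8, p=0.35).
P(X=5) = C(8,5) · p^5 · (1−p)^3
= 56 · 0.0052522 · 0.27463 = 0.080773

0.0808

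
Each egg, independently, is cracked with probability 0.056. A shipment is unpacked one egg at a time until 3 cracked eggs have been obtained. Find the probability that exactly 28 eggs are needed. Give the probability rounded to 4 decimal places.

0.0146

Y = trial on which the third success occurs; negative binomial, r=3, p=0.056.
P(Y=28) = C(27,2) · p^3 · (1−p)^25
= 351 · 0.00017562 · 0.23676 = 0.014594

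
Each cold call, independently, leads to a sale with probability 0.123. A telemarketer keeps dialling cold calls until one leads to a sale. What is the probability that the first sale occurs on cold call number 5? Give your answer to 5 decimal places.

0.07276

Geometric (trials to first success), p = 0.123.
P(Y = 5) = (1−p)^4 · p = 0.59156 · 0.123 = 0.0727618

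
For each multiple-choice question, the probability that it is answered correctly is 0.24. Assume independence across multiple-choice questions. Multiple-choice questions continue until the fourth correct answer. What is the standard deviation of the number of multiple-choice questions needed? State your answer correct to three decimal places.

Y = total multiple-choice questions until the fourth success; negative binomial with r=4, p=0.24.
SD(Y) = √[r(1−p)/p²] = √(52.77778) = 7.26483

7.265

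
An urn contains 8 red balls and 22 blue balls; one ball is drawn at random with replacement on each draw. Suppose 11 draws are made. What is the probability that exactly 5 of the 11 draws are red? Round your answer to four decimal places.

0.0969

X ~ Binomial(n=11, p=0.266667).
P(X=5) = C(11,5) · p^5 · (1−p)^6
= 462 · 0.0013485 · 0.15553 = 0.096893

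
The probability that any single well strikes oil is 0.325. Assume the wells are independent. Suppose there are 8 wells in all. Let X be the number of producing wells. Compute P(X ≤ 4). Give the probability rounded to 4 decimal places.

X ~ Binomial(8, 0.325); P(X ≤ 4) = Σ C(8,k) p^k (1−p)^(8−k) over k:
  k=0: C(8,0)·0.325^0·0.675^8 = 0.043095
  k=1: C(8,1)·0.325^1·0.675^7 = 0.165997
  k=2: C(8,2)·0.325^2·0.675^6 = 0.279735
  k=3: C(8,3)·0.325^3·0.675^5 = 0.269375
  k=4: C(8,4)·0.325^4·0.675^4 = 0.162124
Total = 0.920326

0.9203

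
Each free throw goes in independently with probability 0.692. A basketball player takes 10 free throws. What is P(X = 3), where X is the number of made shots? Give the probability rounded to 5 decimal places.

X ~ Binomial(n=10, p=0.692).
P(X=3) = C(10,3) · p^3 · (1−p)^7
= 120 · 0.33137 · 0.00026294 = 0.0104557

0.01046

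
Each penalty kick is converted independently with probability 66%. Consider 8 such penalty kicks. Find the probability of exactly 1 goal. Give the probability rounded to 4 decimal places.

X ~ Binomial(n=8, p=0.66).
P(X=1) = C(8,1) · p^1 · (1−p)^7
= 8 · 0.66 · 0.00052523 = 0.002773

0.0028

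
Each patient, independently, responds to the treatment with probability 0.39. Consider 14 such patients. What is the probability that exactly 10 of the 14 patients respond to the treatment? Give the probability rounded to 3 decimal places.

0.011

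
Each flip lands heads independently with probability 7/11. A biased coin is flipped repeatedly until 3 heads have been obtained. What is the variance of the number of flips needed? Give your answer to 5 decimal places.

Y = total flips until the third success; negative binomial with r=3, p=0.636364.
Var(Y) = r(1−p)/p² = 3·0.363636 / 0.636364² = 2.6938776

2.69388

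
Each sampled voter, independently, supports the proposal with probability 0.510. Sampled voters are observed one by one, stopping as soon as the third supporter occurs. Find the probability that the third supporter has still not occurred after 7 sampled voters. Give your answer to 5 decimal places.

Needing more than 7 sampled voters ⇔ fewer than 3 successes in the first 7. With X ~ Binomial(7, 0.51), P(Y > 7) = P(X ≤ 2).
  k=0: C(7,0)·0.51^0·0.49^7 = 0.0067822
  k=1: C(7,1)·0.51^1·0.49^6 = 0.0494134
  k=2: C(7,2)·0.51^2·0.49^5 = 0.1542908
P(X ≤ 2) = 0.2104864

0.21049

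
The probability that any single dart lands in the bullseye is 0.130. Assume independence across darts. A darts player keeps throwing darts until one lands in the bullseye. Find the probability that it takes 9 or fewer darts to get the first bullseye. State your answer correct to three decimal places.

Y = number of darts to the first success; geometric, p = 0.13.
P(Y ≤ 9) = 1 − (1−p)^9 = 1 − 0.28554 = 0.71446

0.714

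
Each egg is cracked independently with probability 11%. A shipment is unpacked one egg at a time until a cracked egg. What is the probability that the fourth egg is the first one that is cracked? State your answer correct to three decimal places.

Geometric (trials to first success), p = 0.11.
P(Y = 4) = (1−p)^3 · p = 0.70497 · 0.11 = 0.07755

0.078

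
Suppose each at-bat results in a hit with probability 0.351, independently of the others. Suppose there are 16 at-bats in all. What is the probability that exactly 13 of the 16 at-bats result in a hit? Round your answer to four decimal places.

X ~ Binomial(n=16, p=0.351).
P(X=13) = C(16,13) · p^13 · (1−p)^3
= 560 · 1.2274e-06 · 0.27336 = 0.000188

0.0002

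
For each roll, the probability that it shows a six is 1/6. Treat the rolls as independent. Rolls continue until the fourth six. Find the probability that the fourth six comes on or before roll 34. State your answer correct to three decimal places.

Finishing within 34 rolls ⇔ at least 4 successes in the first 34. With X ~ Binomial(34, 0.166667), P(Y ≤ 34) = 1 − P(X ≤ 3).
  k=0: C(34,0)·0.166667^0·0.833333^34 = 0.00203
  k=1: C(34,1)·0.166667^1·0.833333^33 = 0.01381
  k=2: C(34,2)·0.166667^2·0.833333^32 = 0.04559
  k=3: C(34,3)·0.166667^3·0.833333^31 = 0.09726
1 − 0.15869 = 0.84131

0.841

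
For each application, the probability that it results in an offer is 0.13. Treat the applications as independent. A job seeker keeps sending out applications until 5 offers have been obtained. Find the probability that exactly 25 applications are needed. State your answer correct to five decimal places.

Y = trial on which the fifth success occurs; negative binomial, r=5, p=0.13.
P(Y=25) = C(24,4) · p^5 · (1−p)^20
= 10626 · 3.7129e-05 · 0.061714 = 0.0243485

0.02435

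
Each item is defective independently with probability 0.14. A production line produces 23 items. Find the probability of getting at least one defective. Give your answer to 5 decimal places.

0.96885

P(at least one) = 1 − P(none) = 1 − (1 − 0.14)^23
= 1 − 0.0311505 = 0.9688495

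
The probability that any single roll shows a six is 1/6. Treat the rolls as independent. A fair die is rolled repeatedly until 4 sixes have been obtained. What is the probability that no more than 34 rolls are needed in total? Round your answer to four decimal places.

0.8413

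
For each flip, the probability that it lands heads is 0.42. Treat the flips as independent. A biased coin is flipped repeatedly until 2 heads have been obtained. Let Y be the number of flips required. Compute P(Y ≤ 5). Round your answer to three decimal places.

Finishing within 5 flips ⇔ at least 2 successes in the first 5. With X ~ Binomial(5, 0.42), P(Y ≤ 5) = 1 − P(X ≤ 1).
  k=0: C(5,0)·0.42^0·0.58^5 = 0.06564
  k=1: C(5,1)·0.42^1·0.58^4 = 0.23765
1 − 0.30328 = 0.69672

0.697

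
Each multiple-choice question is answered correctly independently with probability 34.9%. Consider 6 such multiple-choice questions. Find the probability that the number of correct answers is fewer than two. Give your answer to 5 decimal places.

0.32096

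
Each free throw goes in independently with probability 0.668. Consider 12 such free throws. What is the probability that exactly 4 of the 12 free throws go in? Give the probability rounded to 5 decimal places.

X ~ Binomial(n=12, p=0.668).
P(X=4) = C(12,4) · p^4 · (1−p)^8
= 495 · 0.19912 · 0.00014761 = 0.0145484

0.01455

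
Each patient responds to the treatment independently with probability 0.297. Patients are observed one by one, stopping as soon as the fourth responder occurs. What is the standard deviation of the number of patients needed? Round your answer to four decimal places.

5.6461

Y = total patients until the fourth success; negative binomial with r=4, p=0.297.
SD(Y) = √[r(1−p)/p²] = √(31.878833) = 5.646134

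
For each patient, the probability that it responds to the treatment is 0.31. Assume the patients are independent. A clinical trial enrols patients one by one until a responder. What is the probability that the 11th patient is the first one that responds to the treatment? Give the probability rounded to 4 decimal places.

0.0076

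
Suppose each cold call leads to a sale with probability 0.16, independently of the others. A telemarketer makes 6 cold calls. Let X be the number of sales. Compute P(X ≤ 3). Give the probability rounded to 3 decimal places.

0.993

X ~ Binomial(6, 0.16); P(X ≤ 3) = Σ C(6,k) p^k (1−p)^(6−k) over k:
  k=0: C(6,0)·0.16^0·0.84^6 = 0.35130
  k=1: C(6,1)·0.16^1·0.84^5 = 0.40148
  k=2: C(6,2)·0.16^2·0.84^4 = 0.19118
  k=3: C(6,3)·0.16^3·0.84^3 = 0.04855
Total = 0.99252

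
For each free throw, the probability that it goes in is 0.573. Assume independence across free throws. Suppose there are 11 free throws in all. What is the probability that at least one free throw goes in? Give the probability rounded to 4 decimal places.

P(at least one) = 1 − P(none) = 1 − (1 − 0.573)^11
= 1 − 0.000086 = 0.999914

0.9999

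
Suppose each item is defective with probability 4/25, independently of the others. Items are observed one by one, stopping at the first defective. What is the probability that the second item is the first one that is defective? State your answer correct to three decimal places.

0.134

Geometric (trials to first success), p = 0.16.
P(Y = 2) = (1−p)^1 · p = 0.84 · 0.16 = 0.13440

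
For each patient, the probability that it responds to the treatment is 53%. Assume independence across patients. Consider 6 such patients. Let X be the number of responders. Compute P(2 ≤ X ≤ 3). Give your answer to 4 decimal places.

X ~ Binomial(6, 0.53); P(2 ≤ X ≤ 3) = Σ C(6,k) p^k (1−p)^(6−k) over k:
  k=2: C(6,2)·0.53^2·0.47^4 = 0.205605
  k=3: C(6,3)·0.53^3·0.47^3 = 0.309137
Total = 0.514742

0.5147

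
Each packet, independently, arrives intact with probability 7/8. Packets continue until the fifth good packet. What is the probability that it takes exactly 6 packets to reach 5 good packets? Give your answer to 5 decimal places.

0.32057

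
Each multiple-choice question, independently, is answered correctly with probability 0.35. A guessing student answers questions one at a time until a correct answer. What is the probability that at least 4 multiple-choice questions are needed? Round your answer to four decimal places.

0.2746

Y = number of multiple-choice questions to the first success; geometric, p = 0.35.
P(Y > 3) = P(first 3 all fail) = (1−p)^3 = 0.274625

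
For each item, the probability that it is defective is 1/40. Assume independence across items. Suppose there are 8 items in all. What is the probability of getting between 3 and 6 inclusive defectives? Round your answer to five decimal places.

X ~ Binomial(8, 0.025); P(3 ≤ X ≤ 6) = Σ C(8,k) p^k (1−p)^(8−k) over k:
  k=3: C(8,3)·0.025^3·0.975^5 = 0.0007710
  k=4: C(8,4)·0.025^4·0.975^4 = 0.0000247
  k=5: C(8,5)·0.025^5·0.975^3 = 0.0000005
  k=6: C(8,6)·0.025^6·0.975^2 = 0.0000000
Total = 0.0007962

0.00080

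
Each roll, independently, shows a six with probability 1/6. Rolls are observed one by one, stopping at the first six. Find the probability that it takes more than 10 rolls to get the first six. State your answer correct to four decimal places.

0.1615

Y = number of rolls to the first success; geometric, p = 0.166667.
P(Y > 10) = P(first 10 all fail) = (1−p)^10 = 0.161506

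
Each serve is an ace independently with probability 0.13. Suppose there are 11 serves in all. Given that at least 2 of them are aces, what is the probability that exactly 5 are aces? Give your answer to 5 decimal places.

0.01735

X ~ Binomial(11, 0.13). Want P(X=5 | X≥2) = P(X=5) / P(X≥2).
P(X=5) = C(11,5)·0.13^5·0.87^6 = 0.0074383
P(X≥2) = 1 − 0.2161284 − 0.3552455 = 0.4286261
Ratio = 0.0074383 / 0.4286261 = 0.0173538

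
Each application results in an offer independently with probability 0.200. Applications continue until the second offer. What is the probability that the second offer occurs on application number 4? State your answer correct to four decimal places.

0.0768

Y = trial on which the second success occurs; negative binomial, r=2, p=0.20.
P(Y=4) = C(3,1) · p^2 · (1−p)^2
= 3 · 0.04 · 0.64 = 0.076800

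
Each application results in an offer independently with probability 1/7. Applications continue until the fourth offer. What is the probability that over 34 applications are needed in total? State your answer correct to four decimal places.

Needing more than 34 applications ⇔ fewer than 4 successes in the first 34. With X ~ Binomial(34, 0.142857), P(Y > 34) = P(X ≤ 3).
  k=0: C(34,0)·0.142857^0·0.857143^34 = 0.005294
  k=1: C(34,1)·0.142857^1·0.857143^33 = 0.030001
  k=2: C(34,2)·0.142857^2·0.857143^32 = 0.082503
  k=3: C(34,3)·0.142857^3·0.857143^31 = 0.146672
P(X ≤ 3) = 0.264470

0.2645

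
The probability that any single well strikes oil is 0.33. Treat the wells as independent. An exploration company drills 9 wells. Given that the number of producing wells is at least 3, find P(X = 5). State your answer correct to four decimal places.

X ~ Binomial(9, 0.33). Want P(X=5 | X≥3) = P(X=5) / P(X≥3).
P(X=5) = C(9,5)·0.33^5·0.67^4 = 0.099366
P(X≥3) = 1 − 0.027207 − 0.120602 − 0.237604 = 0.614587
Ratio = 0.099366 / 0.614587 = 0.161680

0.1617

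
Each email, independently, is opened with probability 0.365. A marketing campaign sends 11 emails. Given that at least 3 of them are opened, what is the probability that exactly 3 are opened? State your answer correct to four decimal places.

0.2563

X ~ Binomial(11, 0.365). Want P(X=3 | X≥3) = P(X=3) / P(X≥3).
P(X=3) = C(11,3)·0.365^3·0.635^8 = 0.212106
P(X≥3) = 1 − 0.006769 − 0.042798 − 0.123002 = 0.827431
Ratio = 0.212106 / 0.827431 = 0.256342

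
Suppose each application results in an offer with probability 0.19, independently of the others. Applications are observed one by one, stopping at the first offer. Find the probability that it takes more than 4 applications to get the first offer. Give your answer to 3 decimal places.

0.430

Y = number of applications to the first success; geometric, p = 0.19.
P(Y > 4) = P(first 4 all fail) = (1−p)^4 = 0.43047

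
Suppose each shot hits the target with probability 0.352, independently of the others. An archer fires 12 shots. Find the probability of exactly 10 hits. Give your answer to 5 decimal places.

0.00081

X ~ Binomial(n=12, p=0.352).
P(X=10) = C(12,10) · p^10 · (1−p)^2
= 66 · 2.9203e-05 · 0.4199 = 0.0008093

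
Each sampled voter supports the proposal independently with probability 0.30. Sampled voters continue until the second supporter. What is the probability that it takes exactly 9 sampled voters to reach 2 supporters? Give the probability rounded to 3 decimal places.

0.059

Y = trial on which the second success occurs; negative binomial, r=2, p=0.30.
P(Y=9) = C(8,1) · p^2 · (1−p)^7
= 8 · 0.09 · 0.082354 = 0.05930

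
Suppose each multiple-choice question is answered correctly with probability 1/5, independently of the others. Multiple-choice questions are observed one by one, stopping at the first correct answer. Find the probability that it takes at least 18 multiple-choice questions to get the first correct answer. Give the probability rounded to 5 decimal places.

0.02252

Y = number of multiple-choice questions to the first success; geometric, p = 0.20.
P(Y > 17) = P(first 17 all fail) = (1−p)^17 = 0.0225180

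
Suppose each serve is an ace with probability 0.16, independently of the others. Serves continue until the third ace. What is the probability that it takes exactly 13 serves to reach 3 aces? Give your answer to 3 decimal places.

Y = trial on which the third success occurs; negative binomial, r=3, p=0.16.
P(Y=13) = C(12,2) · p^3 · (1−p)^10
= 66 · 0.004096 · 0.1749 = 0.04728

0.047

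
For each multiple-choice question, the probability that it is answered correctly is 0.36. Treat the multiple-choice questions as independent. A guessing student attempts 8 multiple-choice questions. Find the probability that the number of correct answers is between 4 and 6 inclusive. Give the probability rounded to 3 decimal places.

0.311

X ~ Binomial(8, 0.36); P(4 ≤ X ≤ 6) = Σ C(8,k) p^k (1−p)^(8−k) over k:
  k=4: C(8,4)·0.36^4·0.64^4 = 0.19725
  k=5: C(8,5)·0.36^5·0.64^3 = 0.08876
  k=6: C(8,6)·0.36^6·0.64^2 = 0.02497
Total = 0.31098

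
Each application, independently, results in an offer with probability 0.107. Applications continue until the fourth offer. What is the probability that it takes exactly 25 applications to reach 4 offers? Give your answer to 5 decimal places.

0.02464

Y = trial on which the fourth success occurs; negative binomial, r=4, p=0.107.
P(Y=25) = C(24,3) · p^4 · (1−p)^21
= 2024 · 0.00013108 · 0.092871 = 0.0246392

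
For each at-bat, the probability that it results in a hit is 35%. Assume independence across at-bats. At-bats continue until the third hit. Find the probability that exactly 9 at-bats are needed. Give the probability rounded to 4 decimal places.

0.0905

Y = trial on which the third success occurs; negative binomial, r=3, p=0.35.
P(Y=9) = C(8,2) · p^3 · (1−p)^6
= 28 · 0.042875 · 0.075419 = 0.090540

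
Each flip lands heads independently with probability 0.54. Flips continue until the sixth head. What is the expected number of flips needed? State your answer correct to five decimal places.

Y = total flips until the sixth success; negative binomial with r=6, p=0.54.
E[Y] = r / p = 6 / 0.54 = 11.1111111

11.11111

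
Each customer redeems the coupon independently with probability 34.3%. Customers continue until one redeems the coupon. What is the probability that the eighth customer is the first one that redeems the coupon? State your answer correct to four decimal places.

0.0181

Geometric (trials to first success), p = 0.343.
P(Y = 8) = (1−p)^7 · p = 0.052839 · 0.343 = 0.018124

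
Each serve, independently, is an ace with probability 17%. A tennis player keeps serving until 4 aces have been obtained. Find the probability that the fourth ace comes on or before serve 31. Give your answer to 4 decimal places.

0.7970

Finishing within 31 serves ⇔ at least 4 successes in the first 31. With X ~ Binomial(31, 0.17), P(Y ≤ 31) = 1 − P(X ≤ 3).
  k=0: C(31,0)·0.17^0·0.83^31 = 0.003100
  k=1: C(31,1)·0.17^1·0.83^30 = 0.019686
  k=2: C(31,2)·0.17^2·0.83^29 = 0.060481
  k=3: C(31,3)·0.17^3·0.83^28 = 0.119747
1 − 0.203013 = 0.796987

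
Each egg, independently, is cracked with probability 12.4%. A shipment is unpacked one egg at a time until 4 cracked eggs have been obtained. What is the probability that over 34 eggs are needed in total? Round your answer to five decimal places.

Needing more than 34 eggs ⇔ fewer than 4 successes in the first 34. With X ~ Binomial(34, 0.124), P(Y > 34) = P(X ≤ 3).
  k=0: C(34,0)·0.124^0·0.876^34 = 0.0110953
  k=1: C(34,1)·0.124^1·0.876^33 = 0.0533994
  k=2: C(34,2)·0.124^2·0.876^32 = 0.1247204
  k=3: C(34,3)·0.124^3·0.876^31 = 0.1883146
P(X ≤ 3) = 0.3775297

0.37753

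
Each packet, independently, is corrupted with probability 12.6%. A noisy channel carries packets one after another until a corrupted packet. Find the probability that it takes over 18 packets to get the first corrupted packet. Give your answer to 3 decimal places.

Y = number of packets to the first success; geometric, p = 0.126.
P(Y > 18) = P(first 18 all fail) = (1−p)^18 = 0.08855

0.089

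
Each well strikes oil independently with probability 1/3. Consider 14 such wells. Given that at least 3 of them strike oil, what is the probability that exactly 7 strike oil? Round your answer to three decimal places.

X ~ Binomial(14, 0.333333). Want P(X=7 | X≥3) = P(X=7) / P(X≥3).
P(X=7) = C(14,7)·0.333333^7·0.666667^7 = 0.09185
P(X≥3) = 1 − 0.00343 − 0.02398 − 0.07793 = 0.89467
Ratio = 0.09185 / 0.89467 = 0.10266

0.103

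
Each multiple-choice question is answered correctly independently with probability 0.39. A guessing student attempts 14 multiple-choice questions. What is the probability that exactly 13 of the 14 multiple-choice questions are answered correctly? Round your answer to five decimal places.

0.00004

X ~ Binomial(n=14, p=0.39).
P(X=13) = C(14,13) · p^13 · (1−p)^1
= 14 · 4.8288e-06 · 0.61 = 0.0000412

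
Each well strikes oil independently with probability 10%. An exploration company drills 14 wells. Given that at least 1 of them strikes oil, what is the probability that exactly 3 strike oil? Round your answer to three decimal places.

0.148

X ~ Binomial(14, 0.10). Want P(X=3 | X≥1) = P(X=3) / P(X≥1).
P(X=3) = C(14,3)·0.10^3·0.90^11 = 0.11423
P(X≥1) = 1 − 0.22877 = 0.77123
Ratio = 0.11423 / 0.77123 = 0.14811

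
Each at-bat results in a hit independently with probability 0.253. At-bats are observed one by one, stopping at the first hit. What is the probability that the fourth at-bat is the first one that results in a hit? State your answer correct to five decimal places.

0.10546

Geometric (trials to first success), p = 0.253.
P(Y = 4) = (1−p)^3 · p = 0.41683 · 0.253 = 0.1054587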